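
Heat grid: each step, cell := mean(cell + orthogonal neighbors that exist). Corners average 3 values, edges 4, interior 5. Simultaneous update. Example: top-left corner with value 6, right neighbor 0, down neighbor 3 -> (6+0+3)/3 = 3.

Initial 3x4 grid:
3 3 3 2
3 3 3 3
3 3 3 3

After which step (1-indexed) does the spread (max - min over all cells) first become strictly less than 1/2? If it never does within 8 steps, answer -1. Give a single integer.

Answer: 1

Derivation:
Step 1: max=3, min=8/3, spread=1/3
  -> spread < 1/2 first at step 1
Step 2: max=3, min=49/18, spread=5/18
Step 3: max=3, min=607/216, spread=41/216
Step 4: max=3, min=73543/25920, spread=4217/25920
Step 5: max=21521/7200, min=4456451/1555200, spread=38417/311040
Step 6: max=429403/144000, min=268735789/93312000, spread=1903471/18662400
Step 7: max=12844241/4320000, min=16195170911/5598720000, spread=18038617/223948800
Step 8: max=1153473241/388800000, min=974501417149/335923200000, spread=883978523/13436928000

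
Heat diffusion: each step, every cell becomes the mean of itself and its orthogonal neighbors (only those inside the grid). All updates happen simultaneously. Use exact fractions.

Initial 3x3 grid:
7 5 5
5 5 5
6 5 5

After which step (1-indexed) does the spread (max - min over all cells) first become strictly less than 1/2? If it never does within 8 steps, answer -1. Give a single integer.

Step 1: max=23/4, min=5, spread=3/4
Step 2: max=203/36, min=5, spread=23/36
Step 3: max=2357/432, min=731/144, spread=41/108
  -> spread < 1/2 first at step 3
Step 4: max=140491/25920, min=12361/2400, spread=34961/129600
Step 5: max=8341397/1555200, min=2683099/518400, spread=2921/15552
Step 6: max=498390859/93312000, min=162028453/31104000, spread=24611/186624
Step 7: max=29775071573/5598720000, min=361194433/69120000, spread=207329/2239488
Step 8: max=1782311880331/335923200000, min=586826314277/111974400000, spread=1746635/26873856

Answer: 3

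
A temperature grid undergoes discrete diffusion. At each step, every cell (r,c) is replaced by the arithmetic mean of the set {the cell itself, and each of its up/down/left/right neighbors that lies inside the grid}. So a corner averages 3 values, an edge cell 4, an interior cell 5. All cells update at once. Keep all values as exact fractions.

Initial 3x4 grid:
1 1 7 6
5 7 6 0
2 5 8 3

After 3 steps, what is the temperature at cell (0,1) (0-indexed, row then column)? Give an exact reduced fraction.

Step 1: cell (0,1) = 4
Step 2: cell (0,1) = 121/30
Step 3: cell (0,1) = 3793/900
Full grid after step 3:
  8003/2160 3793/900 4063/900 9671/2160
  58423/14400 26837/6000 9519/2000 21521/4800
  349/80 5749/1200 17327/3600 9871/2160

Answer: 3793/900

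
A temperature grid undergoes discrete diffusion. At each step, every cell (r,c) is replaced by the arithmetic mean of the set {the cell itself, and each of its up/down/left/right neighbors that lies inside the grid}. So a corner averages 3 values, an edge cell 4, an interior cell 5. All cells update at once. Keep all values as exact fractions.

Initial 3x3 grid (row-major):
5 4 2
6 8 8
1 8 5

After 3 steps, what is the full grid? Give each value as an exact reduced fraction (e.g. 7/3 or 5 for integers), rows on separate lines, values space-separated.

Answer: 3761/720 75011/14400 5909/1080
791/150 8533/1500 81911/14400
2003/360 4577/800 1457/240

Derivation:
After step 1:
  5 19/4 14/3
  5 34/5 23/4
  5 11/2 7
After step 2:
  59/12 1273/240 91/18
  109/20 139/25 1453/240
  31/6 243/40 73/12
After step 3:
  3761/720 75011/14400 5909/1080
  791/150 8533/1500 81911/14400
  2003/360 4577/800 1457/240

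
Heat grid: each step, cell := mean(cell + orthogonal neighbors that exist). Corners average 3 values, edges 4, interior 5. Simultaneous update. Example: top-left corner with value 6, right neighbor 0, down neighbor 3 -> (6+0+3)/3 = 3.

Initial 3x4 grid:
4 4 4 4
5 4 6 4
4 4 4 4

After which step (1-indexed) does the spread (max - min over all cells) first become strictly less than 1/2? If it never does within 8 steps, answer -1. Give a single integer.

Step 1: max=23/5, min=4, spread=3/5
Step 2: max=9/2, min=151/36, spread=11/36
  -> spread < 1/2 first at step 2
Step 3: max=5243/1200, min=12253/2880, spread=1651/14400
Step 4: max=10421/2400, min=110783/25920, spread=8819/129600
Step 5: max=46643/10800, min=8887361/2073600, spread=13619/414720
Step 6: max=37275209/8640000, min=80131831/18662400, spread=9565511/466560000
Step 7: max=5363228779/1244160000, min=32074783049/7464960000, spread=836717/59719680
Step 8: max=48246730589/11197440000, min=288853193359/67184640000, spread=25087607/2687385600

Answer: 2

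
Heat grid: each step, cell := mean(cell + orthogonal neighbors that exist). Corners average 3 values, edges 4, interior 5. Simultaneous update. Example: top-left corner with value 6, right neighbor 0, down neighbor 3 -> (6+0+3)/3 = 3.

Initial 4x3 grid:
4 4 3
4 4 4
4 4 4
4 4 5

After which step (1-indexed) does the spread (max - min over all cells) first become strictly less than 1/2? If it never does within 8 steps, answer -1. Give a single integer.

Step 1: max=13/3, min=11/3, spread=2/3
Step 2: max=77/18, min=67/18, spread=5/9
Step 3: max=1801/432, min=1655/432, spread=73/216
  -> spread < 1/2 first at step 3
Step 4: max=107267/25920, min=100093/25920, spread=3587/12960
Step 5: max=1275557/311040, min=1212763/311040, spread=31397/155520
Step 6: max=76203871/18662400, min=73095329/18662400, spread=1554271/9331200
Step 7: max=6073270493/1492992000, min=5870665507/1492992000, spread=101302493/746496000
Step 8: max=72659683739/17915904000, min=70667548261/17915904000, spread=996067739/8957952000

Answer: 3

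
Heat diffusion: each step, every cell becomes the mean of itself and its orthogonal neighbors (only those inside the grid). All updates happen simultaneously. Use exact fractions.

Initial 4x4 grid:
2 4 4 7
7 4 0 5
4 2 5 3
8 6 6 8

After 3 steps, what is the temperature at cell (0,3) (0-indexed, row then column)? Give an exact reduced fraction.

Answer: 9221/2160

Derivation:
Step 1: cell (0,3) = 16/3
Step 2: cell (0,3) = 77/18
Step 3: cell (0,3) = 9221/2160
Full grid after step 3:
  8699/2160 28097/7200 28097/7200 9221/2160
  7673/1800 23633/6000 24431/6000 15091/3600
  2869/600 1841/400 5273/1200 3451/720
  3839/720 4107/800 7511/1440 11047/2160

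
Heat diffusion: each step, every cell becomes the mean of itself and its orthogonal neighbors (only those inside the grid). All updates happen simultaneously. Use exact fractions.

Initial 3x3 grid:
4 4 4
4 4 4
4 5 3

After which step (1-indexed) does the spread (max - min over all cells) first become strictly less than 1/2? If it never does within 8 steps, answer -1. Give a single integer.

Step 1: max=13/3, min=15/4, spread=7/12
Step 2: max=62/15, min=47/12, spread=13/60
  -> spread < 1/2 first at step 2
Step 3: max=557/135, min=18973/4800, spread=7483/43200
Step 4: max=440221/108000, min=171743/43200, spread=21727/216000
Step 5: max=3955711/972000, min=23037319/5760000, spread=10906147/155520000
Step 6: max=472760059/116640000, min=622785287/155520000, spread=36295/746496
Step 7: max=7082915837/1749600000, min=37457037589/9331200000, spread=305773/8957952
Step 8: max=1697224579381/419904000000, min=2249549694383/559872000000, spread=2575951/107495424

Answer: 2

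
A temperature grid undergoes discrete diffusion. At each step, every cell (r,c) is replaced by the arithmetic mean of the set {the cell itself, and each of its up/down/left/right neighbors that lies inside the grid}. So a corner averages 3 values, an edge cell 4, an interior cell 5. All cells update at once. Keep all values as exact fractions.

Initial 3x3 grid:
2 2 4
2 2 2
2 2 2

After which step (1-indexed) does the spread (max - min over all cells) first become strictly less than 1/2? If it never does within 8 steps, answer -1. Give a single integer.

Step 1: max=8/3, min=2, spread=2/3
Step 2: max=23/9, min=2, spread=5/9
Step 3: max=257/108, min=2, spread=41/108
  -> spread < 1/2 first at step 3
Step 4: max=15091/6480, min=371/180, spread=347/1296
Step 5: max=884537/388800, min=3757/1800, spread=2921/15552
Step 6: max=52484539/23328000, min=457483/216000, spread=24611/186624
Step 7: max=3118082033/1399680000, min=10376741/4860000, spread=207329/2239488
Step 8: max=185991552451/83980800000, min=557201599/259200000, spread=1746635/26873856

Answer: 3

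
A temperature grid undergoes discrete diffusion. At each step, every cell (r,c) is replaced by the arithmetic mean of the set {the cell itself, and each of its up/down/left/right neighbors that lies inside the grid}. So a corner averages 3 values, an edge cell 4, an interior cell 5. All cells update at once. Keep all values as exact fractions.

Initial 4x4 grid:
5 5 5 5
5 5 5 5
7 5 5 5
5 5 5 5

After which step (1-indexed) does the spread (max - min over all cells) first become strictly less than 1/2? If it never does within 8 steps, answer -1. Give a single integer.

Answer: 3

Derivation:
Step 1: max=17/3, min=5, spread=2/3
Step 2: max=331/60, min=5, spread=31/60
Step 3: max=2911/540, min=5, spread=211/540
  -> spread < 1/2 first at step 3
Step 4: max=286843/54000, min=5, spread=16843/54000
Step 5: max=2568643/486000, min=22579/4500, spread=130111/486000
Step 6: max=76542367/14580000, min=1357159/270000, spread=3255781/14580000
Step 7: max=2287353691/437400000, min=1361107/270000, spread=82360351/437400000
Step 8: max=68361316891/13122000000, min=245506441/48600000, spread=2074577821/13122000000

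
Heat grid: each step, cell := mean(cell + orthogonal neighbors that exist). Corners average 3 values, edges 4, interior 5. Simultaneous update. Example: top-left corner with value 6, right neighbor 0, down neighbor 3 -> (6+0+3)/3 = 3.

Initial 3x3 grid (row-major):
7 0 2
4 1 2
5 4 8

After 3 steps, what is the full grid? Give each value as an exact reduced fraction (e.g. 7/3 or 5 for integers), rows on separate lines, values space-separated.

Answer: 6847/2160 6959/2400 5507/2160
17743/4800 3233/1000 5081/1600
8567/2160 3153/800 7867/2160

Derivation:
After step 1:
  11/3 5/2 4/3
  17/4 11/5 13/4
  13/3 9/2 14/3
After step 2:
  125/36 97/40 85/36
  289/80 167/50 229/80
  157/36 157/40 149/36
After step 3:
  6847/2160 6959/2400 5507/2160
  17743/4800 3233/1000 5081/1600
  8567/2160 3153/800 7867/2160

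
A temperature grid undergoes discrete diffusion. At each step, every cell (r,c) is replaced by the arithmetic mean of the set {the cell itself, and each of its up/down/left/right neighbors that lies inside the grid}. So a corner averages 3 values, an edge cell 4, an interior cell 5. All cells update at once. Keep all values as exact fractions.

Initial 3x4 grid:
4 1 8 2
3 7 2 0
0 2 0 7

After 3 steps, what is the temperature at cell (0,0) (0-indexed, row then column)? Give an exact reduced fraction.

Step 1: cell (0,0) = 8/3
Step 2: cell (0,0) = 67/18
Step 3: cell (0,0) = 1427/432
Full grid after step 3:
  1427/432 25879/7200 24059/7200 883/270
  22199/7200 18077/6000 4753/1500 42143/14400
  547/216 4951/1800 9667/3600 5939/2160

Answer: 1427/432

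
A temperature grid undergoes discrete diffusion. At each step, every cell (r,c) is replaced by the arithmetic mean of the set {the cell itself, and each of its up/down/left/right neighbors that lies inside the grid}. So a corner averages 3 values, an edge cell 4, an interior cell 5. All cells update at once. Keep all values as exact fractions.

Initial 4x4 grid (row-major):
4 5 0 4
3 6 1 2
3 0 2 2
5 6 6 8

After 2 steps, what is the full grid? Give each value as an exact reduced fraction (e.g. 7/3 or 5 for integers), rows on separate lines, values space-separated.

Answer: 47/12 53/16 209/80 9/4
55/16 327/100 243/100 199/80
889/240 78/25 84/25 797/240
35/9 1069/240 1037/240 43/9

Derivation:
After step 1:
  4 15/4 5/2 2
  4 3 11/5 9/4
  11/4 17/5 11/5 7/2
  14/3 17/4 11/2 16/3
After step 2:
  47/12 53/16 209/80 9/4
  55/16 327/100 243/100 199/80
  889/240 78/25 84/25 797/240
  35/9 1069/240 1037/240 43/9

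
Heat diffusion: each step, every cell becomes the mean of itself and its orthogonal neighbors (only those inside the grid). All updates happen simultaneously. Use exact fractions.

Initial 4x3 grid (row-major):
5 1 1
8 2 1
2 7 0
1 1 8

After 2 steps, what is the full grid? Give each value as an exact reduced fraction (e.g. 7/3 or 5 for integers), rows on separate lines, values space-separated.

After step 1:
  14/3 9/4 1
  17/4 19/5 1
  9/2 12/5 4
  4/3 17/4 3
After step 2:
  67/18 703/240 17/12
  1033/240 137/50 49/20
  749/240 379/100 13/5
  121/36 659/240 15/4

Answer: 67/18 703/240 17/12
1033/240 137/50 49/20
749/240 379/100 13/5
121/36 659/240 15/4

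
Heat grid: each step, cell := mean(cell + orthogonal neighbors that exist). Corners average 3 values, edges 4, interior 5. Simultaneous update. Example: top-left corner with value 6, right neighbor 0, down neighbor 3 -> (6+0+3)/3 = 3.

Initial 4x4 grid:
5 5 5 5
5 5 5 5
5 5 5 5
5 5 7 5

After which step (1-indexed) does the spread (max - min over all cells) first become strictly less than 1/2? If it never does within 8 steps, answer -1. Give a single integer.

Answer: 3

Derivation:
Step 1: max=17/3, min=5, spread=2/3
Step 2: max=331/60, min=5, spread=31/60
Step 3: max=2911/540, min=5, spread=211/540
  -> spread < 1/2 first at step 3
Step 4: max=286843/54000, min=5, spread=16843/54000
Step 5: max=2568643/486000, min=22579/4500, spread=130111/486000
Step 6: max=76542367/14580000, min=1357159/270000, spread=3255781/14580000
Step 7: max=2287353691/437400000, min=1361107/270000, spread=82360351/437400000
Step 8: max=68361316891/13122000000, min=245506441/48600000, spread=2074577821/13122000000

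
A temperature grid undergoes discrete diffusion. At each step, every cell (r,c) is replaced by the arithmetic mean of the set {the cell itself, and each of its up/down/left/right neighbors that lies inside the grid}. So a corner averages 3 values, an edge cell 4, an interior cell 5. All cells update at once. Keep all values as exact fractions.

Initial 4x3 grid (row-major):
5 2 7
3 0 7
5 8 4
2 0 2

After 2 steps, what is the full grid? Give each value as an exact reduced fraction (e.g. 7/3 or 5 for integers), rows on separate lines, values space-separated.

After step 1:
  10/3 7/2 16/3
  13/4 4 9/2
  9/2 17/5 21/4
  7/3 3 2
After step 2:
  121/36 97/24 40/9
  181/48 373/100 229/48
  809/240 403/100 303/80
  59/18 161/60 41/12

Answer: 121/36 97/24 40/9
181/48 373/100 229/48
809/240 403/100 303/80
59/18 161/60 41/12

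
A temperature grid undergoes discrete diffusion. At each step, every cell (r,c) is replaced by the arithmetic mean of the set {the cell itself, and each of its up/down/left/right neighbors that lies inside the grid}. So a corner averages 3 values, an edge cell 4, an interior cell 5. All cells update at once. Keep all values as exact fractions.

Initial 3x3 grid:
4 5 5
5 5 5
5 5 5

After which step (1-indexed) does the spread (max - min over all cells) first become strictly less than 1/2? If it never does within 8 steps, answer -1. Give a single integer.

Step 1: max=5, min=14/3, spread=1/3
  -> spread < 1/2 first at step 1
Step 2: max=5, min=85/18, spread=5/18
Step 3: max=5, min=1039/216, spread=41/216
Step 4: max=1789/360, min=62669/12960, spread=347/2592
Step 5: max=17843/3600, min=3781063/777600, spread=2921/31104
Step 6: max=2134517/432000, min=227451461/46656000, spread=24611/373248
Step 7: max=47943259/9720000, min=13678077967/2799360000, spread=207329/4478976
Step 8: max=2553198401/518400000, min=821778047549/167961600000, spread=1746635/53747712

Answer: 1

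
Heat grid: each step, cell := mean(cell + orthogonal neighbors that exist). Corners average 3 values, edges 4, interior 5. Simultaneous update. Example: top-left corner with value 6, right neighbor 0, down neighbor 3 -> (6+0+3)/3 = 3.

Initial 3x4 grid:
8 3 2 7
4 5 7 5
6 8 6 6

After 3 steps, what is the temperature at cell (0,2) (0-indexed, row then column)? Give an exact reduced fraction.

Step 1: cell (0,2) = 19/4
Step 2: cell (0,2) = 227/48
Step 3: cell (0,2) = 36889/7200
Full grid after step 3:
  233/45 4021/800 36889/7200 1105/216
  26401/4800 689/125 16231/3000 80893/14400
  1411/240 7019/1200 10741/1800 2525/432

Answer: 36889/7200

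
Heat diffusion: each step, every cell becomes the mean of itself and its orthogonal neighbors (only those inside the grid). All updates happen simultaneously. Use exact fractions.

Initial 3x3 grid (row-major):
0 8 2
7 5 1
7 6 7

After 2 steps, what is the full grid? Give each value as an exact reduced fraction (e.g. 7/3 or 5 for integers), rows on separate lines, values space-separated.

After step 1:
  5 15/4 11/3
  19/4 27/5 15/4
  20/3 25/4 14/3
After step 2:
  9/2 1069/240 67/18
  1309/240 239/50 1049/240
  53/9 1379/240 44/9

Answer: 9/2 1069/240 67/18
1309/240 239/50 1049/240
53/9 1379/240 44/9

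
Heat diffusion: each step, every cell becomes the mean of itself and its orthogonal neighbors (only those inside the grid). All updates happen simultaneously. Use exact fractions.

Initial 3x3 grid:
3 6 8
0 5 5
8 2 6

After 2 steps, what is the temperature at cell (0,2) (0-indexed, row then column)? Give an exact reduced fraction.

Step 1: cell (0,2) = 19/3
Step 2: cell (0,2) = 107/18
Full grid after step 2:
  25/6 553/120 107/18
  209/60 487/100 76/15
  151/36 991/240 187/36

Answer: 107/18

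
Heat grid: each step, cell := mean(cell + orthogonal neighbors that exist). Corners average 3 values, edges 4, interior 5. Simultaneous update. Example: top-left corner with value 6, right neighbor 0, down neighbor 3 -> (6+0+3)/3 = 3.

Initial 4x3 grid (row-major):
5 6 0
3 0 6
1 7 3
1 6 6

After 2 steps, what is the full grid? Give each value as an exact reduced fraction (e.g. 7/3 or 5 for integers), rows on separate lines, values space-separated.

Answer: 29/9 949/240 3
859/240 301/100 323/80
679/240 213/50 323/80
32/9 241/60 31/6

Derivation:
After step 1:
  14/3 11/4 4
  9/4 22/5 9/4
  3 17/5 11/2
  8/3 5 5
After step 2:
  29/9 949/240 3
  859/240 301/100 323/80
  679/240 213/50 323/80
  32/9 241/60 31/6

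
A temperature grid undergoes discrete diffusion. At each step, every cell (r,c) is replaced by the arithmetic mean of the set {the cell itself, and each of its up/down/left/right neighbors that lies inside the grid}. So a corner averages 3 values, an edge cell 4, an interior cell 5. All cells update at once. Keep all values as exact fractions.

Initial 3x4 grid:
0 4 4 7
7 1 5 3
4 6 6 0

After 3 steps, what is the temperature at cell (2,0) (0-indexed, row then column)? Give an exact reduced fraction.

Step 1: cell (2,0) = 17/3
Step 2: cell (2,0) = 155/36
Step 3: cell (2,0) = 4763/1080
Full grid after step 3:
  7981/2160 25849/7200 29809/7200 2197/540
  6791/1800 24797/6000 11651/3000 58403/14400
  4763/1080 7381/1800 4939/1200 2711/720

Answer: 4763/1080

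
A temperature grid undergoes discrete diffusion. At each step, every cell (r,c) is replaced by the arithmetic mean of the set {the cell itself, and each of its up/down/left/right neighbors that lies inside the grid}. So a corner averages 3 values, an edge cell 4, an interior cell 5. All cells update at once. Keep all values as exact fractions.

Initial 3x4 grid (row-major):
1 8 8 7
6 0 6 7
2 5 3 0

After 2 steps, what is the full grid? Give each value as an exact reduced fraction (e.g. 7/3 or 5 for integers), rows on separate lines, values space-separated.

After step 1:
  5 17/4 29/4 22/3
  9/4 5 24/5 5
  13/3 5/2 7/2 10/3
After step 2:
  23/6 43/8 709/120 235/36
  199/48 94/25 511/100 307/60
  109/36 23/6 53/15 71/18

Answer: 23/6 43/8 709/120 235/36
199/48 94/25 511/100 307/60
109/36 23/6 53/15 71/18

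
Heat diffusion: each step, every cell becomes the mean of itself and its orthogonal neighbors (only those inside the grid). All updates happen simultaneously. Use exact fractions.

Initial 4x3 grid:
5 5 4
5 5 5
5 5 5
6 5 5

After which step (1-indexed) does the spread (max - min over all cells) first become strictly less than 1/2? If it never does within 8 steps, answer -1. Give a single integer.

Step 1: max=16/3, min=14/3, spread=2/3
Step 2: max=95/18, min=85/18, spread=5/9
Step 3: max=1121/216, min=1039/216, spread=41/108
  -> spread < 1/2 first at step 3
Step 4: max=133817/25920, min=125383/25920, spread=4217/12960
Step 5: max=1593617/311040, min=1516783/311040, spread=38417/155520
Step 6: max=95215471/18662400, min=91408529/18662400, spread=1903471/9331200
Step 7: max=1137782617/223948800, min=1101705383/223948800, spread=18038617/111974400
Step 8: max=68068618523/13436928000, min=66300661477/13436928000, spread=883978523/6718464000

Answer: 3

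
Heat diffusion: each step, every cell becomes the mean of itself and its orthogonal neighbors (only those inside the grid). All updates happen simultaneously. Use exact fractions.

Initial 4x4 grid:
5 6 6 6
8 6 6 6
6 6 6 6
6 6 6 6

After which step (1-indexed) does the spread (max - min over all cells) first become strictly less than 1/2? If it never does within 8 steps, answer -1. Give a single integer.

Answer: 2

Derivation:
Step 1: max=13/2, min=23/4, spread=3/4
Step 2: max=1529/240, min=95/16, spread=13/30
  -> spread < 1/2 first at step 2
Step 3: max=4981/800, min=287/48, spread=593/2400
Step 4: max=1338167/216000, min=6, spread=42167/216000
Step 5: max=1477099/240000, min=1298867/216000, spread=305221/2160000
Step 6: max=1194569729/194400000, min=812987/135000, spread=23868449/194400000
Step 7: max=5361298927/874800000, min=65129057/10800000, spread=8584531/87480000
Step 8: max=1071049888517/174960000000, min=293475541/48600000, spread=14537940917/174960000000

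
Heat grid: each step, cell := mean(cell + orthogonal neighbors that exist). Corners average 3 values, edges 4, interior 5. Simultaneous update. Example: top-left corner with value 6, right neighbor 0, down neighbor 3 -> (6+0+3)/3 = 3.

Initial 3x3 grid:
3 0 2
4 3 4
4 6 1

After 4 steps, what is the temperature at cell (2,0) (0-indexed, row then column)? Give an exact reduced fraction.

Step 1: cell (2,0) = 14/3
Step 2: cell (2,0) = 35/9
Step 3: cell (2,0) = 2011/540
Step 4: cell (2,0) = 112727/32400
Full grid after step 4:
  186329/64800 297067/108000 56593/21600
  465131/144000 546991/180000 1267643/432000
  112727/32400 1471393/432000 25913/8100

Answer: 112727/32400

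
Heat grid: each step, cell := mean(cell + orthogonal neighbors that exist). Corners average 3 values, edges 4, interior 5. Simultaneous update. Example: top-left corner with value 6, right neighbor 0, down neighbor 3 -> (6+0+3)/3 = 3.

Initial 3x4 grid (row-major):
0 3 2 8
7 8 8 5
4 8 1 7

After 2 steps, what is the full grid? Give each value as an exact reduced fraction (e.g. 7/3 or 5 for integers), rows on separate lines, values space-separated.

Answer: 34/9 559/120 183/40 23/4
1273/240 497/100 597/100 317/60
49/9 1463/240 1223/240 52/9

Derivation:
After step 1:
  10/3 13/4 21/4 5
  19/4 34/5 24/5 7
  19/3 21/4 6 13/3
After step 2:
  34/9 559/120 183/40 23/4
  1273/240 497/100 597/100 317/60
  49/9 1463/240 1223/240 52/9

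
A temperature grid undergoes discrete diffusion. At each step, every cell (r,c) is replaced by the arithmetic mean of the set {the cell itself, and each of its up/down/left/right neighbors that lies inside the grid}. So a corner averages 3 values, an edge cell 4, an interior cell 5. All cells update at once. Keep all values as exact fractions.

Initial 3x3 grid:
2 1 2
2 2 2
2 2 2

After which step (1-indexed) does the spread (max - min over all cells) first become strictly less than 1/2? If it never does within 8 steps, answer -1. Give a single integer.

Step 1: max=2, min=5/3, spread=1/3
  -> spread < 1/2 first at step 1
Step 2: max=2, min=413/240, spread=67/240
Step 3: max=393/200, min=3883/2160, spread=1807/10800
Step 4: max=10439/5400, min=1570037/864000, spread=33401/288000
Step 5: max=1036609/540000, min=14322067/7776000, spread=3025513/38880000
Step 6: max=54844051/28800000, min=5755873133/3110400000, spread=53531/995328
Step 7: max=14760883949/7776000000, min=347215074151/186624000000, spread=450953/11943936
Step 8: max=1765231389481/933120000000, min=20885976439397/11197440000000, spread=3799043/143327232

Answer: 1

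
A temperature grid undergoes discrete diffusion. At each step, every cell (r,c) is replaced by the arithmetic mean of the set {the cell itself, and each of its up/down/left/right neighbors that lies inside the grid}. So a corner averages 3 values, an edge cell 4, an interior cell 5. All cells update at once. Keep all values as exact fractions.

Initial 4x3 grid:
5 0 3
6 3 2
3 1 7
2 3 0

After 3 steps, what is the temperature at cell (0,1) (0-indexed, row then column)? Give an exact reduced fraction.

Answer: 43951/14400

Derivation:
Step 1: cell (0,1) = 11/4
Step 2: cell (0,1) = 629/240
Step 3: cell (0,1) = 43951/14400
Full grid after step 3:
  1711/540 43951/14400 713/270
  24343/7200 17279/6000 21343/7200
  20893/7200 1517/500 19493/7200
  6079/2160 6071/2400 6059/2160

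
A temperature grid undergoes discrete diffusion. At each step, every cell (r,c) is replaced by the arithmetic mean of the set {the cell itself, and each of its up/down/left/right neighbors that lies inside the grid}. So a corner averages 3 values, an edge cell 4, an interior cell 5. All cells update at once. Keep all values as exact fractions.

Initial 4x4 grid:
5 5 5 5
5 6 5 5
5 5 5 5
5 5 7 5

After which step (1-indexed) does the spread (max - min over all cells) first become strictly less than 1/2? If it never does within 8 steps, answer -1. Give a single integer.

Answer: 3

Derivation:
Step 1: max=17/3, min=5, spread=2/3
Step 2: max=331/60, min=5, spread=31/60
Step 3: max=2911/540, min=1213/240, spread=727/2160
  -> spread < 1/2 first at step 3
Step 4: max=576737/108000, min=36647/7200, spread=3379/13500
Step 5: max=1290653/243000, min=122797/24000, spread=378667/1944000
Step 6: max=38544491/7290000, min=33286387/6480000, spread=1755689/11664000
Step 7: max=2305857601/437400000, min=3337702337/648000000, spread=2116340941/17496000000
Step 8: max=8625112769/1640250000, min=33432746591/6480000000, spread=51983612209/524880000000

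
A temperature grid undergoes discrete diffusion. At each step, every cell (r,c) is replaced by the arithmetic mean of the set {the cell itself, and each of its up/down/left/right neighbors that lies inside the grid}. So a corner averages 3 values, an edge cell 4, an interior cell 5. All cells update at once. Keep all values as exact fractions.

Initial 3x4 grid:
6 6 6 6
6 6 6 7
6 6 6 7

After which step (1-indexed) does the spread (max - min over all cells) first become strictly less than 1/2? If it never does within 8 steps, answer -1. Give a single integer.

Answer: 2

Derivation:
Step 1: max=20/3, min=6, spread=2/3
Step 2: max=233/36, min=6, spread=17/36
  -> spread < 1/2 first at step 2
Step 3: max=13807/2160, min=6, spread=847/2160
Step 4: max=205031/32400, min=1354/225, spread=2011/6480
Step 5: max=24458783/3888000, min=651713/108000, spread=199423/777600
Step 6: max=1460584867/233280000, min=13075249/2160000, spread=1938319/9331200
Step 7: max=87342477053/13996800000, min=1179844199/194400000, spread=95747789/559872000
Step 8: max=5226417255127/839808000000, min=70957143941/11664000000, spread=940023131/6718464000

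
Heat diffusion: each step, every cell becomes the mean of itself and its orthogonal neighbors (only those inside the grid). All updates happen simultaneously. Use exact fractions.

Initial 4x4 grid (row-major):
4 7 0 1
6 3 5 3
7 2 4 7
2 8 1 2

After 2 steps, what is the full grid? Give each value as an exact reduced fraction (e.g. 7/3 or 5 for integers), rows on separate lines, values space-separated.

After step 1:
  17/3 7/2 13/4 4/3
  5 23/5 3 4
  17/4 24/5 19/5 4
  17/3 13/4 15/4 10/3
After step 2:
  85/18 1021/240 133/48 103/36
  1171/240 209/50 373/100 37/12
  1183/240 207/50 387/100 227/60
  79/18 131/30 53/15 133/36

Answer: 85/18 1021/240 133/48 103/36
1171/240 209/50 373/100 37/12
1183/240 207/50 387/100 227/60
79/18 131/30 53/15 133/36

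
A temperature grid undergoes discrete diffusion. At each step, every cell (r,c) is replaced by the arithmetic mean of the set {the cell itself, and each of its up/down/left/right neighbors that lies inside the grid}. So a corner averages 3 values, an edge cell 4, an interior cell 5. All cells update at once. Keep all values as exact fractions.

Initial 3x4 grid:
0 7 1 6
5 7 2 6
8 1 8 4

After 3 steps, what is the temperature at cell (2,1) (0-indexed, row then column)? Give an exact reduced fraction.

Step 1: cell (2,1) = 6
Step 2: cell (2,1) = 1129/240
Step 3: cell (2,1) = 35737/7200
Full grid after step 3:
  3073/720 10379/2400 30287/7200 9653/2160
  16901/3600 13403/3000 1751/375 32807/7200
  10399/2160 35737/7200 11329/2400 3551/720

Answer: 35737/7200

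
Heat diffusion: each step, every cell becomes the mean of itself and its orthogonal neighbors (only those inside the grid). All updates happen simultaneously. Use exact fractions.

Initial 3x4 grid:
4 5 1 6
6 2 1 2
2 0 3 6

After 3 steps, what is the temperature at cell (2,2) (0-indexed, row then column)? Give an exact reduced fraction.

Answer: 19771/7200

Derivation:
Step 1: cell (2,2) = 5/2
Step 2: cell (2,2) = 583/240
Step 3: cell (2,2) = 19771/7200
Full grid after step 3:
  289/80 7607/2400 7457/2400 61/20
  22561/7200 4447/1500 16363/6000 45047/14400
  6163/2160 18121/7200 19771/7200 791/270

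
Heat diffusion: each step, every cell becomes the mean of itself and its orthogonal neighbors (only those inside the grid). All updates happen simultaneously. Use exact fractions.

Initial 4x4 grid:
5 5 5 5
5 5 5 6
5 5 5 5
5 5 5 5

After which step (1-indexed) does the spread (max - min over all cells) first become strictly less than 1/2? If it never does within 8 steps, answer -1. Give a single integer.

Step 1: max=16/3, min=5, spread=1/3
  -> spread < 1/2 first at step 1
Step 2: max=631/120, min=5, spread=31/120
Step 3: max=5611/1080, min=5, spread=211/1080
Step 4: max=556843/108000, min=5, spread=16843/108000
Step 5: max=4998643/972000, min=45079/9000, spread=130111/972000
Step 6: max=149442367/29160000, min=2707159/540000, spread=3255781/29160000
Step 7: max=4474353691/874800000, min=2711107/540000, spread=82360351/874800000
Step 8: max=133971316891/26244000000, min=488506441/97200000, spread=2074577821/26244000000

Answer: 1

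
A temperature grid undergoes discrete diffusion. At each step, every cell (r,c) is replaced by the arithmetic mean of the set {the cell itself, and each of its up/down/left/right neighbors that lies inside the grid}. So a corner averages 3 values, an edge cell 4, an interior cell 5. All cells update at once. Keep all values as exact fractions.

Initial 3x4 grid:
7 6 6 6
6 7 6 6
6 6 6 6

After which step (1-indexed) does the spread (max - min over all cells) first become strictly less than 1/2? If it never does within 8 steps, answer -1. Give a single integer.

Answer: 2

Derivation:
Step 1: max=13/2, min=6, spread=1/2
Step 2: max=58/9, min=6, spread=4/9
  -> spread < 1/2 first at step 2
Step 3: max=45509/7200, min=2413/400, spread=83/288
Step 4: max=409169/64800, min=43591/7200, spread=337/1296
Step 5: max=24388021/3888000, min=2919551/480000, spread=7396579/38880000
Step 6: max=1459982039/233280000, min=78983273/12960000, spread=61253/373248
Step 7: max=87330341401/13996800000, min=4751878057/777600000, spread=14372291/111974400
Step 8: max=5230582572059/839808000000, min=285571492163/46656000000, spread=144473141/1343692800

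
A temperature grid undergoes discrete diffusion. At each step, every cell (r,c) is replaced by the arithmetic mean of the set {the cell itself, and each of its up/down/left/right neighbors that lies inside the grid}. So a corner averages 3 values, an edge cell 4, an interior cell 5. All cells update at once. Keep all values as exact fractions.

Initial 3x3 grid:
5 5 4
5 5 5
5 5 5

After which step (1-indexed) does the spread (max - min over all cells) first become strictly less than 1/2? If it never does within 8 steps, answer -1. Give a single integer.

Answer: 1

Derivation:
Step 1: max=5, min=14/3, spread=1/3
  -> spread < 1/2 first at step 1
Step 2: max=5, min=85/18, spread=5/18
Step 3: max=5, min=1039/216, spread=41/216
Step 4: max=1789/360, min=62669/12960, spread=347/2592
Step 5: max=17843/3600, min=3781063/777600, spread=2921/31104
Step 6: max=2134517/432000, min=227451461/46656000, spread=24611/373248
Step 7: max=47943259/9720000, min=13678077967/2799360000, spread=207329/4478976
Step 8: max=2553198401/518400000, min=821778047549/167961600000, spread=1746635/53747712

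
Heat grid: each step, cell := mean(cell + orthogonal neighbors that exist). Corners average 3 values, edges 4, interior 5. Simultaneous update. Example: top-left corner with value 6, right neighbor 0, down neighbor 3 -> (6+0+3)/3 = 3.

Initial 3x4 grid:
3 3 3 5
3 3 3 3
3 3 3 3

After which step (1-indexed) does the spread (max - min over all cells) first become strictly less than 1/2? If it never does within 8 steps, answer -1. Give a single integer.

Answer: 3

Derivation:
Step 1: max=11/3, min=3, spread=2/3
Step 2: max=32/9, min=3, spread=5/9
Step 3: max=365/108, min=3, spread=41/108
  -> spread < 1/2 first at step 3
Step 4: max=43097/12960, min=3, spread=4217/12960
Step 5: max=2541949/777600, min=10879/3600, spread=38417/155520
Step 6: max=151168211/46656000, min=218597/72000, spread=1903471/9331200
Step 7: max=8999069089/2799360000, min=6595759/2160000, spread=18038617/111974400
Step 8: max=537152982851/167961600000, min=596126759/194400000, spread=883978523/6718464000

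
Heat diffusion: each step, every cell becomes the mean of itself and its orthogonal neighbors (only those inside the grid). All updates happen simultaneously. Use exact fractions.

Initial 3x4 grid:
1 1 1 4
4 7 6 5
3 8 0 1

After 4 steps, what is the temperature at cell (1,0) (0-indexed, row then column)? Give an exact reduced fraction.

Step 1: cell (1,0) = 15/4
Step 2: cell (1,0) = 319/80
Step 3: cell (1,0) = 725/192
Step 4: cell (1,0) = 221099/57600
Full grid after step 4:
  1985/576 25073/7200 14641/4320 5513/1620
  221099/57600 29861/8000 131407/36000 5917/1728
  7049/1728 58421/14400 10709/2880 15353/4320

Answer: 221099/57600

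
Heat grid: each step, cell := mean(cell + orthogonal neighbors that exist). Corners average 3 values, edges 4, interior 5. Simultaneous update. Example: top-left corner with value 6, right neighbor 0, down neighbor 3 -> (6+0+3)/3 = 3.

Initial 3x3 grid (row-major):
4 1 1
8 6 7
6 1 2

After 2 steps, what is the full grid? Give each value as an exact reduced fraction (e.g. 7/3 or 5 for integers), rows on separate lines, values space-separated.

Answer: 40/9 56/15 10/3
299/60 427/100 56/15
59/12 1001/240 133/36

Derivation:
After step 1:
  13/3 3 3
  6 23/5 4
  5 15/4 10/3
After step 2:
  40/9 56/15 10/3
  299/60 427/100 56/15
  59/12 1001/240 133/36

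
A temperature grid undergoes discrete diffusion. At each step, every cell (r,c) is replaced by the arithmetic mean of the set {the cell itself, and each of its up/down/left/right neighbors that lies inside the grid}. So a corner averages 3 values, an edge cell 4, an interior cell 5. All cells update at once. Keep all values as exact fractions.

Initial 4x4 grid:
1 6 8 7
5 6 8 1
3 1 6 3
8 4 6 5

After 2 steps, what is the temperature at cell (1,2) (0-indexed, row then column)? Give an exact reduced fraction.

Answer: 139/25

Derivation:
Step 1: cell (1,2) = 29/5
Step 2: cell (1,2) = 139/25
Full grid after step 2:
  13/3 217/40 709/120 52/9
  43/10 24/5 139/25 589/120
  17/4 23/5 118/25 539/120
  14/3 19/4 73/15 41/9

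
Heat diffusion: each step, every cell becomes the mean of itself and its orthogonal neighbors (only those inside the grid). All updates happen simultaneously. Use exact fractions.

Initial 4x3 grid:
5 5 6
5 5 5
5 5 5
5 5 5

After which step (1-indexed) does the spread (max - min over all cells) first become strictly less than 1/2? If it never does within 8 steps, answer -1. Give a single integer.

Step 1: max=16/3, min=5, spread=1/3
  -> spread < 1/2 first at step 1
Step 2: max=95/18, min=5, spread=5/18
Step 3: max=1121/216, min=5, spread=41/216
Step 4: max=133817/25920, min=5, spread=4217/25920
Step 5: max=7985149/1555200, min=36079/7200, spread=38417/311040
Step 6: max=477760211/93312000, min=722597/144000, spread=1903471/18662400
Step 7: max=28594589089/5598720000, min=21715759/4320000, spread=18038617/223948800
Step 8: max=1712884182851/335923200000, min=1956926759/388800000, spread=883978523/13436928000

Answer: 1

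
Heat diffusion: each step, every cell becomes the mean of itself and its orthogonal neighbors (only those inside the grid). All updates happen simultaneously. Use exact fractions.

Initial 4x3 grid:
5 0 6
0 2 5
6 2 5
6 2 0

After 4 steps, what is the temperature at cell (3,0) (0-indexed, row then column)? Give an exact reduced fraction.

Answer: 13117/4050

Derivation:
Step 1: cell (3,0) = 14/3
Step 2: cell (3,0) = 32/9
Step 3: cell (3,0) = 7549/2160
Step 4: cell (3,0) = 13117/4050
Full grid after step 4:
  378869/129600 2553911/864000 419219/129600
  633799/216000 1130599/360000 21107/6750
  700759/216000 30759/10000 42899/13500
  13117/4050 463121/144000 196697/64800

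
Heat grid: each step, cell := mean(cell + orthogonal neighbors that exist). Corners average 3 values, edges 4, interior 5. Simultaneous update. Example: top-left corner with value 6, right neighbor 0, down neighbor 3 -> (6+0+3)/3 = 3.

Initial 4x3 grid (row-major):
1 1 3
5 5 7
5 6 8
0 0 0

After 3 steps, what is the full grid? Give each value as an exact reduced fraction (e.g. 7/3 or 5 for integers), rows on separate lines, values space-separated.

Answer: 3619/1080 8767/2400 4379/1080
13243/3600 4083/1000 16043/3600
12473/3600 11599/3000 15023/3600
3119/1080 22061/7200 3749/1080

Derivation:
After step 1:
  7/3 5/2 11/3
  4 24/5 23/4
  4 24/5 21/4
  5/3 3/2 8/3
After step 2:
  53/18 133/40 143/36
  227/60 437/100 73/15
  217/60 407/100 277/60
  43/18 319/120 113/36
After step 3:
  3619/1080 8767/2400 4379/1080
  13243/3600 4083/1000 16043/3600
  12473/3600 11599/3000 15023/3600
  3119/1080 22061/7200 3749/1080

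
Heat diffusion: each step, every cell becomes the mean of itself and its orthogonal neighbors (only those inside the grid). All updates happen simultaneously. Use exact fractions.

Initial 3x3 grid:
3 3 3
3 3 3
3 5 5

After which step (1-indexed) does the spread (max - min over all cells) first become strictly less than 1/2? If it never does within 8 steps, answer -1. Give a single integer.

Answer: 4

Derivation:
Step 1: max=13/3, min=3, spread=4/3
Step 2: max=71/18, min=3, spread=17/18
Step 3: max=4087/1080, min=281/90, spread=143/216
Step 4: max=237149/64800, min=4313/1350, spread=1205/2592
  -> spread < 1/2 first at step 4
Step 5: max=13963303/3888000, min=117541/36000, spread=10151/31104
Step 6: max=825509141/233280000, min=32169209/9720000, spread=85517/373248
Step 7: max=49062790927/13996800000, min=3900953671/1166400000, spread=720431/4478976
Step 8: max=2923038194669/839808000000, min=9820161863/2916000000, spread=6069221/53747712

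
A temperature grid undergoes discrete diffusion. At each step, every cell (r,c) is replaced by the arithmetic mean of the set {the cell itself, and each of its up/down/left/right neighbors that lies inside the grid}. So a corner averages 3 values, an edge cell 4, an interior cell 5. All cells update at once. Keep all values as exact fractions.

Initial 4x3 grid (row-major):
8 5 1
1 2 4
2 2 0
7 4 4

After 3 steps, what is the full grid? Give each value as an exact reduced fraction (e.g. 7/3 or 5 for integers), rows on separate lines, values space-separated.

After step 1:
  14/3 4 10/3
  13/4 14/5 7/4
  3 2 5/2
  13/3 17/4 8/3
After step 2:
  143/36 37/10 109/36
  823/240 69/25 623/240
  151/48 291/100 107/48
  139/36 53/16 113/36
After step 3:
  7993/2160 673/200 6713/2160
  23953/7200 3079/1000 19103/7200
  24023/7200 5743/2000 19573/7200
  743/216 5289/1600 625/216

Answer: 7993/2160 673/200 6713/2160
23953/7200 3079/1000 19103/7200
24023/7200 5743/2000 19573/7200
743/216 5289/1600 625/216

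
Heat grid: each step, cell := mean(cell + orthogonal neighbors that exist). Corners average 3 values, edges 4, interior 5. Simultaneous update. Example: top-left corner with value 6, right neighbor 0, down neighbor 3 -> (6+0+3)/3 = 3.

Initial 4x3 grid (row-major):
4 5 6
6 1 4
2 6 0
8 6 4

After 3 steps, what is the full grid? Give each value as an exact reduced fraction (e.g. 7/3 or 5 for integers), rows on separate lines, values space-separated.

Answer: 3173/720 201/50 2983/720
9823/2400 2101/500 2891/800
34019/7200 2969/750 28469/7200
2059/432 16907/3600 1705/432

Derivation:
After step 1:
  5 4 5
  13/4 22/5 11/4
  11/2 3 7/2
  16/3 6 10/3
After step 2:
  49/12 23/5 47/12
  363/80 87/25 313/80
  205/48 112/25 151/48
  101/18 53/12 77/18
After step 3:
  3173/720 201/50 2983/720
  9823/2400 2101/500 2891/800
  34019/7200 2969/750 28469/7200
  2059/432 16907/3600 1705/432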